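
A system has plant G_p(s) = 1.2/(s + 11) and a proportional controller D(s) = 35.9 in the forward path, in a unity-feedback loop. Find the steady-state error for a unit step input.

0.203

The loop is type 0. Static position error constant K_pos = D(0)·G_p(0) = 35.9·0.1091 = 3.916.
Steady-state error to a unit step: e_ss = 1/(1+K_pos) = 1/4.916 = 0.203.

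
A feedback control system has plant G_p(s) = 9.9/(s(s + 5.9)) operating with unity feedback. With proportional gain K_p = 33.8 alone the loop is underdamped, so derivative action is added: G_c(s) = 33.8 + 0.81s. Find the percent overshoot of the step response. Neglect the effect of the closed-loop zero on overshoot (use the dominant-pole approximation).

27.5%

Forward path: (33.8 + 0.81s)·9.9/(s(s+5.9)). The closed-loop characteristic equation is s² + (5.9 + 9.9·0.81)s + 9.9·33.8 = 0.
That is s² + 13.92s + 334.6 = 0, so ω_n = 18.29 rad/s and ζ = 13.92/(2·18.29) = 0.3805.
%OS = 100·exp(−πζ/√(1−ζ²)) = 27.5%.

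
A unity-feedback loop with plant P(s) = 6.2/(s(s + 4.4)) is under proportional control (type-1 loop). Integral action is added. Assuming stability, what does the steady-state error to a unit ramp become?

0

The integrator raises the loop to type 2, so K_v → ∞ and e_ss to a ramp is zero.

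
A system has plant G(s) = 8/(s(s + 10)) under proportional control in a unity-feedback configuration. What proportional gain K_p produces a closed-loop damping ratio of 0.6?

K_p = 8.68

Closed-loop characteristic equation: s² + 10s + K_p·8 = 0.
So ω_n = √(8K_p) and 2ζω_n = 10, giving ζ = 10/(2√(8K_p)).
Setting ζ = 0.6: √(8K_p) = 10/(2·0.6) = 8.333, so K_p = 69.44/8 = 8.68.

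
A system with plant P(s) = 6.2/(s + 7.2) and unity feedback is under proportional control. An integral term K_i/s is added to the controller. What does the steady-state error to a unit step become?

0

Adding integral action puts a pole at s = 0 in the forward path, raising the system type to 1; a type-1 loop has zero steady-state error to a step.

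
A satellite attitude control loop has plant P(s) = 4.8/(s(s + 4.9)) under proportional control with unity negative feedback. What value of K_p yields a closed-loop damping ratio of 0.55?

Closed-loop characteristic equation: s² + 4.9s + K_p·4.8 = 0.
So ω_n = √(4.8K_p) and 2ζω_n = 4.9, giving ζ = 4.9/(2√(4.8K_p)).
Setting ζ = 0.55: √(4.8K_p) = 4.9/(2·0.55) = 4.455, so K_p = 19.84/4.8 = 4.13.

K_p = 4.13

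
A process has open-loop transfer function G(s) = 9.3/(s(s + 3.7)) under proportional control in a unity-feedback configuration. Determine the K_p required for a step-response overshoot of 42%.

K_p = 5.19

From %OS = 100·exp(−πζ/√(1−ζ²)) = 42%, ζ = −ln(0.42)/√(π²+ln²(0.42)) = 0.2662.
Characteristic equation s² + 3.7s + 9.3K_p = 0 gives ζ = 3.7/(2√(9.3K_p)).
Setting ζ = 0.2662: √(9.3K_p) = 3.7/(2·0.2662) = 6.95, so K_p = 48.31/9.3 = 5.19.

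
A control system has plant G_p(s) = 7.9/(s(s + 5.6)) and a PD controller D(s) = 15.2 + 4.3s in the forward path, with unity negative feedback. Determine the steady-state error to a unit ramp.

The loop has one pole at the origin (type 1). Velocity error constant K_v = lim_{s→0} s·D(s)G_p(s) = 15.2·7.9/5.6 = 21.44.
Steady-state error to a unit ramp: e_ss = 1/K_v = 0.0466.

0.0466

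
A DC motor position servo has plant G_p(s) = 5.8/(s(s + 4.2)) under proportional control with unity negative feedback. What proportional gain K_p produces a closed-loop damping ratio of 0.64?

Closed-loop characteristic equation: s² + 4.2s + K_p·5.8 = 0.
So ω_n = √(5.8K_p) and 2ζω_n = 4.2, giving ζ = 4.2/(2√(5.8K_p)).
Setting ζ = 0.64: √(5.8K_p) = 4.2/(2·0.64) = 3.281, so K_p = 10.77/5.8 = 1.86.

K_p = 1.86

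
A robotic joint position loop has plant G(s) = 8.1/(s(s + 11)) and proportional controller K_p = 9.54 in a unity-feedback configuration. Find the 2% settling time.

The closed-loop denominator s² + 11s + 77.27 gives ω_n = √77.27 = 8.791 and ζ = 11/(2ω_n) = 0.6257.
2% settling time T_s ≈ 4/(ζω_n) = 4/5.5 = 0.727 s.

T_s ≈ 0.727 s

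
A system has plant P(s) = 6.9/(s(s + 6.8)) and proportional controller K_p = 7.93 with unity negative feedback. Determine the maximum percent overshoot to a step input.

The closed-loop denominator s² + 6.8s + 54.72 gives ω_n = √54.72 = 7.397 and ζ = 6.8/(2ω_n) = 0.4596.
%OS = 100·exp(−πζ/√(1−ζ²)) = 100·exp(−π·0.4596/√0.7887) = 19.7%.

19.7%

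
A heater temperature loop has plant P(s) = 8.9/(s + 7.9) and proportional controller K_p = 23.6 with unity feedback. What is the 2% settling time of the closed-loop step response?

T_s ≈ 0.0184 s

Closed-loop transfer function: T(s) = K_p·P(s)/(1 + K_p·P(s)) = 210/(s + 7.9 + 210) = 210/(s + 217.9).
Time constant τ = 1/217.9 = 0.004588 s, so the 2% settling time is about 4τ = 0.0184 s.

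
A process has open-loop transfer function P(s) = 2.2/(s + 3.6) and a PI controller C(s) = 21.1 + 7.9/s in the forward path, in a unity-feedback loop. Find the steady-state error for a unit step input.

0

The open loop C(s)P(s) has a pole at the origin (type 1), so the static position error constant is infinite and e_ss = 1/(1+∞) = 0.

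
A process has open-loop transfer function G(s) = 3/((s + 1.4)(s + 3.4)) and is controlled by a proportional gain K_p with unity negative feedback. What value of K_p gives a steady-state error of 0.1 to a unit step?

K_p = 14.3

The loop is type 0, so e_ss(step) = 1/(1 + K_pos) with K_pos = K_p·G(0).
G(0) = 0.6303. Require 1/(1 + K_p·0.6303) = 0.1, so 1 + 0.6303·K_p = 10.
K_p = (10 − 1)/0.6303 = 14.3.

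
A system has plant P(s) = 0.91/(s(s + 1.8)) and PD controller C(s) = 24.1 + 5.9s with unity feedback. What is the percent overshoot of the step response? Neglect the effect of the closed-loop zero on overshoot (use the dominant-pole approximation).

2.38%

Forward path: (24.1 + 5.9s)·0.91/(s(s+1.8)). The closed-loop characteristic equation is s² + (1.8 + 0.91·5.9)s + 0.91·24.1 = 0.
That is s² + 7.169s + 21.93 = 0, so ω_n = 4.683 rad/s and ζ = 7.169/(2·4.683) = 0.7654.
%OS = 100·exp(−πζ/√(1−ζ²)) = 2.38%.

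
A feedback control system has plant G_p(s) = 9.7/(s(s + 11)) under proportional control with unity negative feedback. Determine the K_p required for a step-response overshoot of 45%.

K_p = 51.4

From %OS = 100·exp(−πζ/√(1−ζ²)) = 45%, ζ = −ln(0.45)/√(π²+ln²(0.45)) = 0.2463.
Characteristic equation s² + 11s + 9.7K_p = 0 gives ζ = 11/(2√(9.7K_p)).
Setting ζ = 0.2463: √(9.7K_p) = 11/(2·0.2463) = 22.33, so K_p = 498.5/9.7 = 51.4.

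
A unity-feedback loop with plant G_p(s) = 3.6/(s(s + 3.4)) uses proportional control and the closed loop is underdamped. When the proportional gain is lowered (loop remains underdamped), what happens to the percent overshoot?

decrease

ζ = 3.4/(2√(3.6K_p)) rises as K_p falls; higher damping means less overshoot.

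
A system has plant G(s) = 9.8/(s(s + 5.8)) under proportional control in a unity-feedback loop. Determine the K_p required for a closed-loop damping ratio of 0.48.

Closed-loop characteristic equation: s² + 5.8s + K_p·9.8 = 0.
So ω_n = √(9.8K_p) and 2ζω_n = 5.8, giving ζ = 5.8/(2√(9.8K_p)).
Setting ζ = 0.48: √(9.8K_p) = 5.8/(2·0.48) = 6.042, so K_p = 36.5/9.8 = 3.72.

K_p = 3.72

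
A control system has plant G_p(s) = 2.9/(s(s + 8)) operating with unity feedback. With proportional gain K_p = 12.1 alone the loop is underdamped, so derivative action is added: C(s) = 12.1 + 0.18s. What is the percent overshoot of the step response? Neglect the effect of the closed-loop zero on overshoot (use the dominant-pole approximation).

3.87%

Forward path: (12.1 + 0.18s)·2.9/(s(s+8)). The closed-loop characteristic equation is s² + (8 + 2.9·0.18)s + 2.9·12.1 = 0.
That is s² + 8.522s + 35.09 = 0, so ω_n = 5.924 rad/s and ζ = 8.522/(2·5.924) = 0.7193.
%OS = 100·exp(−πζ/√(1−ζ²)) = 3.87%.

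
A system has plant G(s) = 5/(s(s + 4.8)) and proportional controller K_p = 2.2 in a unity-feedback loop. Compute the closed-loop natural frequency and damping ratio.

ω_n = 3.32 rad/s, ζ = 0.724

With unity feedback the closed-loop characteristic equation is s² + 4.8s + 2.2·5 = s² + 4.8s + 11 = 0.
So ω_n² = 11 ⇒ ω_n = 3.317 rad/s, and ζ = 4.8/(2ω_n) = 0.724.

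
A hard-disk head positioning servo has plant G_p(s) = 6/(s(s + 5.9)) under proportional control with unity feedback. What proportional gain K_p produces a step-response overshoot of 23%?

From %OS = 100·exp(−πζ/√(1−ζ²)) = 23%, ζ = −ln(0.23)/√(π²+ln²(0.23)) = 0.4237.
Characteristic equation s² + 5.9s + 6K_p = 0 gives ζ = 5.9/(2√(6K_p)).
Setting ζ = 0.4237: √(6K_p) = 5.9/(2·0.4237) = 6.962, so K_p = 48.47/6 = 8.08.

K_p = 8.08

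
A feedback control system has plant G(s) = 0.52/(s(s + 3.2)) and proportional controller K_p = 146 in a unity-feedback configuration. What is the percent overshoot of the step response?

55.6%

Closed-loop characteristic equation: s² + 3.2s + 75.92 = 0, so ω_n = 8.713 rad/s and ζ = 3.2/(2·8.713) = 0.1836.
%OS = 100·exp(−πζ/√(1−ζ²)) = 100·exp(−π·0.1836/√0.9663) = 55.6%.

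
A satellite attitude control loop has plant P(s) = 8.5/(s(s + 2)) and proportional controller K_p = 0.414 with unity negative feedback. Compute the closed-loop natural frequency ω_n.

With unity feedback the closed-loop characteristic equation is s² + 2s + 0.414·8.5 = s² + 2s + 3.519 = 0.
Matching s² + 2ζω_n s + ω_n²: ω_n = √3.519 = 1.876 rad/s and 2ζω_n = 2, so ζ = 2/(2·1.876) = 0.533.

ω_n = 1.88 rad/s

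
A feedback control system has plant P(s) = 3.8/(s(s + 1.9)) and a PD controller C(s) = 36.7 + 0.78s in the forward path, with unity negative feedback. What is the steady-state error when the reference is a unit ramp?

The loop has one pole at the origin (type 1). Velocity error constant K_v = lim_{s→0} s·C(s)P(s) = 36.7·3.8/1.9 = 73.4.
Steady-state error to a unit ramp: e_ss = 1/K_v = 0.0136.

0.0136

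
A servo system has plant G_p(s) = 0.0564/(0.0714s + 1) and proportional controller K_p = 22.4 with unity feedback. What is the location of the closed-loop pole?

Closed loop: T(s) = K_p·G_p/(1+K_p·G_p) = 1.263/(0.0714s + 1 + 1.263), with pole at s = −(1 + 1.263)/0.0714 = −31.7.

s = -31.7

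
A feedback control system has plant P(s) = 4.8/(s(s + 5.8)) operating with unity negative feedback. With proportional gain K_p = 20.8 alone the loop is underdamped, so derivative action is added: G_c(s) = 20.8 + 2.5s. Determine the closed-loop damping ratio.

Forward path: (20.8 + 2.5s)·4.8/(s(s+5.8)). The closed-loop characteristic equation is s² + (5.8 + 4.8·2.5)s + 4.8·20.8 = 0.
That is s² + 17.8s + 99.84 = 0, so ω_n = 9.992 rad/s and ζ = 17.8/(2·9.992) = 0.8907.

ζ = 0.891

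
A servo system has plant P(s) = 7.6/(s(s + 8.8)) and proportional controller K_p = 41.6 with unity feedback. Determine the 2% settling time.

T_s ≈ 0.909 s

The closed-loop denominator s² + 8.8s + 316.2 gives ω_n = √316.2 = 17.78 and ζ = 8.8/(2ω_n) = 0.2475.
2% settling time T_s ≈ 4/(ζω_n) = 4/4.4 = 0.909 s.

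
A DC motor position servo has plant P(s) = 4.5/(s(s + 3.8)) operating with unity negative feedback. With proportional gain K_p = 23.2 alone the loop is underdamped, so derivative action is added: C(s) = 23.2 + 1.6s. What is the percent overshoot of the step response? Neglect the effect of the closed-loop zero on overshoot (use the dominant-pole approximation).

Forward path: (23.2 + 1.6s)·4.5/(s(s+3.8)). The closed-loop characteristic equation is s² + (3.8 + 4.5·1.6)s + 4.5·23.2 = 0.
That is s² + 11s + 104.4 = 0, so ω_n = 10.22 rad/s and ζ = 11/(2·10.22) = 0.5383.
%OS = 100·exp(−πζ/√(1−ζ²)) = 13.4%.

13.4%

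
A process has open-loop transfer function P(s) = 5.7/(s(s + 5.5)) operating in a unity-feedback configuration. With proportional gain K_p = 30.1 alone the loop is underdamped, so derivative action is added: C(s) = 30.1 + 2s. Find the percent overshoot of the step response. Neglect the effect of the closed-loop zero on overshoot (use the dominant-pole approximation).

Forward path: (30.1 + 2s)·5.7/(s(s+5.5)). The closed-loop characteristic equation is s² + (5.5 + 5.7·2)s + 5.7·30.1 = 0.
That is s² + 16.9s + 171.6 = 0, so ω_n = 13.1 rad/s and ζ = 16.9/(2·13.1) = 0.6451.
%OS = 100·exp(−πζ/√(1−ζ²)) = 7.05%.

7.05%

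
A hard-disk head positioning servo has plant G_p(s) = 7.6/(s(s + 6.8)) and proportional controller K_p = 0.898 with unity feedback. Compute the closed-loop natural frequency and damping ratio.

ω_n = 2.61 rad/s, ζ = 1.3

1 + K_p·G_p(s) = 0 gives s² + 6.8s + 6.825 = 0.
Matching s² + 2ζω_n s + ω_n²: ω_n = √6.825 = 2.612 rad/s and 2ζω_n = 6.8, so ζ = 6.8/(2·2.612) = 1.3.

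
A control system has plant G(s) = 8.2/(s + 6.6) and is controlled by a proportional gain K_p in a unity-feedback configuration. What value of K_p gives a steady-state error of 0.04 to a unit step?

K_p = 19.3

Steady-state error for a unit step on this type-0 loop is 1/(1 + K_p·G(0)).
G(0) = 1.242. Require 1/(1 + K_p·1.242) = 0.04, so 1 + 1.242·K_p = 25.
K_p = (25 − 1)/1.242 = 19.3.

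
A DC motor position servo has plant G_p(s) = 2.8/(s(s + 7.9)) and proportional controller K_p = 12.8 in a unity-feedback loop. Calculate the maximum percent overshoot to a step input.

Closed-loop characteristic equation: s² + 7.9s + 35.84 = 0, so ω_n = 5.987 rad/s and ζ = 7.9/(2·5.987) = 0.6598.
%OS = 100·exp(−πζ/√(1−ζ²)) = 100·exp(−π·0.6598/√0.5647) = 6.34%.

6.34%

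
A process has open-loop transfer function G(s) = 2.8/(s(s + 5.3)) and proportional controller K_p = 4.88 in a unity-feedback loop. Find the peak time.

The closed-loop denominator s² + 5.3s + 13.66 gives ω_n = √13.66 = 3.696 and ζ = 5.3/(2ω_n) = 0.7169.
Damped frequency ω_d = ω_n√(1−ζ²) = 2.577 rad/s, so peak time T_p = π/ω_d = 1.22 s.

T_p = 1.22 s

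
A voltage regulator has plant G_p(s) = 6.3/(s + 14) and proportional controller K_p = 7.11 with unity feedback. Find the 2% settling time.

T_s ≈ 0.068 s

Closed-loop transfer function: T(s) = K_p·G_p(s)/(1 + K_p·G_p(s)) = 44.79/(s + 14 + 44.79) = 44.79/(s + 58.79).
Time constant τ = 1/58.79 = 0.01701 s, so the 2% settling time is about 4τ = 0.068 s.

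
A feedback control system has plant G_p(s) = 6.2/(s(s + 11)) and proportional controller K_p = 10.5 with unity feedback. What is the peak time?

T_p = 0.532 s

From 1 + K_pG_p(s) = 0: s² + 11s + 65.1 = 0 ⇒ ω_n = 8.068, ζ = 0.6817.
Damped frequency ω_d = ω_n√(1−ζ²) = 5.903 rad/s, so peak time T_p = π/ω_d = 0.532 s.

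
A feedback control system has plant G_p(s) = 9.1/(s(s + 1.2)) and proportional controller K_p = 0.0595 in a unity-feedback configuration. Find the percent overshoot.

The closed-loop denominator s² + 1.2s + 0.5414 gives ω_n = √0.5414 = 0.7358 and ζ = 1.2/(2ω_n) = 0.8154.
%OS = 100·exp(−πζ/√(1−ζ²)) = 100·exp(−π·0.8154/√0.3351) = 1.2%.

1.2%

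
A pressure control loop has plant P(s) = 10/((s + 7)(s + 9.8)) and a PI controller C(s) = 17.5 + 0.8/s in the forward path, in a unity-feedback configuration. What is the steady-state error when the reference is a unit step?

0

The open loop C(s)P(s) has a pole at the origin (type 1), so the static position error constant is infinite and e_ss = 1/(1+∞) = 0.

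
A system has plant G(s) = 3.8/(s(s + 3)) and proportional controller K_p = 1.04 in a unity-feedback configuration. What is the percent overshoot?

Closed-loop characteristic equation: s² + 3s + 3.952 = 0, so ω_n = 1.988 rad/s and ζ = 3/(2·1.988) = 0.7545.
%OS = 100·exp(−πζ/√(1−ζ²)) = 100·exp(−π·0.7545/√0.4307) = 2.7%.

2.7%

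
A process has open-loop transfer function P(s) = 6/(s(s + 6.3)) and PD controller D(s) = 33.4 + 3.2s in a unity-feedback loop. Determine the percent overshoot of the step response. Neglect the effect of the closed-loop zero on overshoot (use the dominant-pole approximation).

0.149%

Forward path: (33.4 + 3.2s)·6/(s(s+6.3)). The closed-loop characteristic equation is s² + (6.3 + 6·3.2)s + 6·33.4 = 0.
That is s² + 25.5s + 200.4 = 0, so ω_n = 14.16 rad/s and ζ = 25.5/(2·14.16) = 0.9007.
%OS = 100·exp(−πζ/√(1−ζ²)) = 0.149%.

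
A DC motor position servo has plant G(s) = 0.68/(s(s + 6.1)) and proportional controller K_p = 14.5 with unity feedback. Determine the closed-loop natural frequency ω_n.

The closed-loop denominator is s(s+6.1) + 14.5·0.68 = s² + 6.1s + 9.86.
Matching s² + 2ζω_n s + ω_n²: ω_n = √9.86 = 3.14 rad/s and 2ζω_n = 6.1, so ζ = 6.1/(2·3.14) = 0.971.

ω_n = 3.14 rad/s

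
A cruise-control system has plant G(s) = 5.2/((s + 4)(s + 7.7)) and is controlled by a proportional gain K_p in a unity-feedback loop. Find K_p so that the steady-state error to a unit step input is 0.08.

For a type-0 loop with proportional control, e_ss = 1/(1 + K_p·G(0)).
G(0) = 0.1688. Require 1/(1 + K_p·0.1688) = 0.08, so 1 + 0.1688·K_p = 12.5.
K_p = (12.5 − 1)/0.1688 = 68.1.

K_p = 68.1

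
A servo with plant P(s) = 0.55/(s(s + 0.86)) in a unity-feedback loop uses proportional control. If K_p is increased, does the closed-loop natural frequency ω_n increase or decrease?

ω_n = √(0.55·K_p), which grows with K_p.

increase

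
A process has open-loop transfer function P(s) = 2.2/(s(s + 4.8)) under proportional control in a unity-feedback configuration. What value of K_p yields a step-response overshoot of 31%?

From %OS = 100·exp(−πζ/√(1−ζ²)) = 31%, ζ = −ln(0.31)/√(π²+ln²(0.31)) = 0.3493.
Characteristic equation s² + 4.8s + 2.2K_p = 0 gives ζ = 4.8/(2√(2.2K_p)).
Setting ζ = 0.3493: √(2.2K_p) = 4.8/(2·0.3493) = 6.871, so K_p = 47.21/2.2 = 21.5.

K_p = 21.5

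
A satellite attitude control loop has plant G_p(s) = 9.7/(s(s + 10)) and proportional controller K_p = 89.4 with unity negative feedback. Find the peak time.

The closed-loop denominator s² + 10s + 867.2 gives ω_n = √867.2 = 29.45 and ζ = 10/(2ω_n) = 0.1698.
Damped frequency ω_d = ω_n√(1−ζ²) = 29.02 rad/s, so peak time T_p = π/ω_d = 0.108 s.

T_p = 0.108 s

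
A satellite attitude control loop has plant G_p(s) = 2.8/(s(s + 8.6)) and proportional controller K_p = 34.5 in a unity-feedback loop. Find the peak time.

Closed-loop characteristic equation: s² + 8.6s + 96.6 = 0, so ω_n = 9.829 rad/s and ζ = 8.6/(2·9.829) = 0.4375.
Damped frequency ω_d = ω_n√(1−ζ²) = 8.838 rad/s, so peak time T_p = π/ω_d = 0.355 s.

T_p = 0.355 s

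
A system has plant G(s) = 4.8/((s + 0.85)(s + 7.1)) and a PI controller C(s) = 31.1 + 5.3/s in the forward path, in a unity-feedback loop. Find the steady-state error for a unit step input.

0

The open loop C(s)G(s) has a pole at the origin (type 1), so the static position error constant is infinite and e_ss = 1/(1+∞) = 0.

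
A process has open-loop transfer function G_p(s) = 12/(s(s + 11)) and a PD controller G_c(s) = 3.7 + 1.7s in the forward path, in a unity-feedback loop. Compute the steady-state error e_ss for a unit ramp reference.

0.248

The loop has one pole at the origin (type 1). Velocity error constant K_v = lim_{s→0} s·G_c(s)G_p(s) = 3.7·12/11 = 4.036.
Steady-state error to a unit ramp: e_ss = 1/K_v = 0.248.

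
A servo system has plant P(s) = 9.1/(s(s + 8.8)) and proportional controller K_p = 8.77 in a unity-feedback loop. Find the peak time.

T_p = 0.404 s

From 1 + K_pP(s) = 0: s² + 8.8s + 79.81 = 0 ⇒ ω_n = 8.933, ζ = 0.4925.
Damped frequency ω_d = ω_n√(1−ζ²) = 7.775 rad/s, so peak time T_p = π/ω_d = 0.404 s.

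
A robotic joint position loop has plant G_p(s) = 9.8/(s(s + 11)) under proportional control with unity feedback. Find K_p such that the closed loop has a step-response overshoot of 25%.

K_p = 18.9

From %OS = 100·exp(−πζ/√(1−ζ²)) = 25%, ζ = −ln(0.25)/√(π²+ln²(0.25)) = 0.4037.
Characteristic equation s² + 11s + 9.8K_p = 0 gives ζ = 11/(2√(9.8K_p)).
Setting ζ = 0.4037: √(9.8K_p) = 11/(2·0.4037) = 13.62, so K_p = 185.6/9.8 = 18.9.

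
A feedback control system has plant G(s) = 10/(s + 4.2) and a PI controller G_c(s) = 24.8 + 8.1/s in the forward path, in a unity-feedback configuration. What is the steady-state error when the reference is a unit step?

The open loop G_c(s)G(s) has a pole at the origin (type 1), so the static position error constant is infinite and e_ss = 1/(1+∞) = 0.

0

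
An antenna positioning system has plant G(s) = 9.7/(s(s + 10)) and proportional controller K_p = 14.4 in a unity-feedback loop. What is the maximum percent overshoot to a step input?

23.1%

Closed-loop characteristic equation: s² + 10s + 139.7 = 0, so ω_n = 11.82 rad/s and ζ = 10/(2·11.82) = 0.4231.
%OS = 100·exp(−πζ/√(1−ζ²)) = 100·exp(−π·0.4231/√0.821) = 23.1%.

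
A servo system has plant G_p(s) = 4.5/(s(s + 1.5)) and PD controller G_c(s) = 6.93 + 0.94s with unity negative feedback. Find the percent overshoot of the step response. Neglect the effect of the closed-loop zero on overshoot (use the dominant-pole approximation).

Forward path: (6.93 + 0.94s)·4.5/(s(s+1.5)). The closed-loop characteristic equation is s² + (1.5 + 4.5·0.94)s + 4.5·6.93 = 0.
That is s² + 5.73s + 31.18 = 0, so ω_n = 5.584 rad/s and ζ = 5.73/(2·5.584) = 0.513.
%OS = 100·exp(−πζ/√(1−ζ²)) = 15.3%.

15.3%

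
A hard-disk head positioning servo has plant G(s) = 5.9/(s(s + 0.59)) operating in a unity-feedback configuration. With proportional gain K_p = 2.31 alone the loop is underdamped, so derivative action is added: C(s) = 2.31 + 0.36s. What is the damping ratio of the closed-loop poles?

ζ = 0.368

Forward path: (2.31 + 0.36s)·5.9/(s(s+0.59)). The closed-loop characteristic equation is s² + (0.59 + 5.9·0.36)s + 5.9·2.31 = 0.
That is s² + 2.714s + 13.63 = 0, so ω_n = 3.692 rad/s and ζ = 2.714/(2·3.692) = 0.3676.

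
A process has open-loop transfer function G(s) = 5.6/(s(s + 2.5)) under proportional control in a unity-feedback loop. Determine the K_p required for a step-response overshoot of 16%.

K_p = 1.1

From %OS = 100·exp(−πζ/√(1−ζ²)) = 16%, ζ = −ln(0.16)/√(π²+ln²(0.16)) = 0.5039.
Characteristic equation s² + 2.5s + 5.6K_p = 0 gives ζ = 2.5/(2√(5.6K_p)).
Setting ζ = 0.5039: √(5.6K_p) = 2.5/(2·0.5039) = 2.481, so K_p = 6.154/5.6 = 1.1.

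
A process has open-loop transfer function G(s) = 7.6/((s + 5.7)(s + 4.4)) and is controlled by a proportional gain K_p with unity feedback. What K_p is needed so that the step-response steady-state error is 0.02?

Steady-state error for a unit step on this type-0 loop is 1/(1 + K_p·G(0)).
G(0) = 0.303. Require 1/(1 + K_p·0.303) = 0.02, so 1 + 0.303·K_p = 50.
K_p = (50 − 1)/0.303 = 162.

K_p = 162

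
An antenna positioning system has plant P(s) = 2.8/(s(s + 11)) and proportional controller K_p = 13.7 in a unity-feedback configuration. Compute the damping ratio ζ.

1 + K_p·P(s) = 0 gives s² + 11s + 38.36 = 0.
So ω_n² = 38.36 ⇒ ω_n = 6.194 rad/s, and ζ = 11/(2ω_n) = 0.888.

ζ = 0.888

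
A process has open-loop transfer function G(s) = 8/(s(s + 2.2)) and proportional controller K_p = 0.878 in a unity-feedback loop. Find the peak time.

Closed-loop characteristic equation: s² + 2.2s + 7.024 = 0, so ω_n = 2.65 rad/s and ζ = 2.2/(2·2.65) = 0.4151.
Damped frequency ω_d = ω_n√(1−ζ²) = 2.411 rad/s, so peak time T_p = π/ω_d = 1.3 s.

T_p = 1.3 s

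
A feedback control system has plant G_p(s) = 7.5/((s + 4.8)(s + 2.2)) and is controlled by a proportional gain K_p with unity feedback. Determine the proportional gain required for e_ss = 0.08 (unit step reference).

K_p = 16.2

For a type-0 loop with proportional control, e_ss = 1/(1 + K_p·G_p(0)).
G_p(0) = 0.7102. Require 1/(1 + K_p·0.7102) = 0.08, so 1 + 0.7102·K_p = 12.5.
K_p = (12.5 − 1)/0.7102 = 16.2.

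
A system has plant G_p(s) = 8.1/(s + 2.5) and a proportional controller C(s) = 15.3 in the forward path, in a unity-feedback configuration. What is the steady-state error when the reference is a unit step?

The loop is type 0. Static position error constant K_pos = C(0)·G_p(0) = 15.3·3.24 = 49.57.
Steady-state error to a unit step: e_ss = 1/(1+K_pos) = 1/50.57 = 0.0198.

0.0198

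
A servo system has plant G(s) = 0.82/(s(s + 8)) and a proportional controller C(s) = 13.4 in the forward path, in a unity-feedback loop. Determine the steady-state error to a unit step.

0

The open loop C(s)G(s) has a pole at the origin (type 1), so the static position error constant is infinite and e_ss = 1/(1+∞) = 0.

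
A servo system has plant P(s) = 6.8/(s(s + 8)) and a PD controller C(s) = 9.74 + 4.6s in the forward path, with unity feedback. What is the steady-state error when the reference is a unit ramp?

0.121

The loop has one pole at the origin (type 1). Velocity error constant K_v = lim_{s→0} s·C(s)P(s) = 9.74·6.8/8 = 8.279.
Steady-state error to a unit ramp: e_ss = 1/K_v = 0.121.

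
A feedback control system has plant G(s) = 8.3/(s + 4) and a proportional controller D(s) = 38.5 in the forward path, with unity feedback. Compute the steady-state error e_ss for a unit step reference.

The loop is type 0. Static position error constant K_pos = D(0)·G(0) = 38.5·2.075 = 79.89.
Steady-state error to a unit step: e_ss = 1/(1+K_pos) = 1/80.89 = 0.0124.

0.0124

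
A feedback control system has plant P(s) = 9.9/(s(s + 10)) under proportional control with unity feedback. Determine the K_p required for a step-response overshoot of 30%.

From %OS = 100·exp(−πζ/√(1−ζ²)) = 30%, ζ = −ln(0.3)/√(π²+ln²(0.3)) = 0.3579.
Characteristic equation s² + 10s + 9.9K_p = 0 gives ζ = 10/(2√(9.9K_p)).
Setting ζ = 0.3579: √(9.9K_p) = 10/(2·0.3579) = 13.97, so K_p = 195.2/9.9 = 19.7.

K_p = 19.7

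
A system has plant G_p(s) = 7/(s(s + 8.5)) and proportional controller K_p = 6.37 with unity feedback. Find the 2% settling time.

T_s ≈ 0.941 s

The closed-loop denominator s² + 8.5s + 44.59 gives ω_n = √44.59 = 6.678 and ζ = 8.5/(2ω_n) = 0.6365.
2% settling time T_s ≈ 4/(ζω_n) = 4/4.25 = 0.941 s.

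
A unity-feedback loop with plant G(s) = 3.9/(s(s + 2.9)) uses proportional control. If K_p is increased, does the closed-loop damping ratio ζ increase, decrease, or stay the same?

ζ = 2.9/(2√(3.9K_p)); increasing K_p raises the denominator, so ζ falls.

decrease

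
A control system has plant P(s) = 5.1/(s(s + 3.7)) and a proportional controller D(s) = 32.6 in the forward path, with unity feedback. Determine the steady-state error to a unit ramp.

The loop has one pole at the origin (type 1). Velocity error constant K_v = lim_{s→0} s·D(s)P(s) = 32.6·5.1/3.7 = 44.94.
Steady-state error to a unit ramp: e_ss = 1/K_v = 0.0223.

0.0223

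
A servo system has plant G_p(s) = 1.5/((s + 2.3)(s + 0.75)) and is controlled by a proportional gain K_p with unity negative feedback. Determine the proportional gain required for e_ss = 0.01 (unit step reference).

The loop is type 0, so e_ss(step) = 1/(1 + K_pos) with K_pos = K_p·G_p(0).
G_p(0) = 0.8696. Require 1/(1 + K_p·0.8696) = 0.01, so 1 + 0.8696·K_p = 100.
K_p = (100 − 1)/0.8696 = 114.

K_p = 114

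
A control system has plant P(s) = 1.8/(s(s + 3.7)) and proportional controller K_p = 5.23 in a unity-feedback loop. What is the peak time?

T_p = 1.28 s

From 1 + K_pP(s) = 0: s² + 3.7s + 9.414 = 0 ⇒ ω_n = 3.068, ζ = 0.603.
Damped frequency ω_d = ω_n√(1−ζ²) = 2.448 rad/s, so peak time T_p = π/ω_d = 1.28 s.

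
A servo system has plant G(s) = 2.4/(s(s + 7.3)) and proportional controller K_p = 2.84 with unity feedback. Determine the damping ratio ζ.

ζ = 1.4

The closed-loop denominator is s(s+7.3) + 2.84·2.4 = s² + 7.3s + 6.816.
So ω_n² = 6.816 ⇒ ω_n = 2.611 rad/s, and ζ = 7.3/(2ω_n) = 1.4.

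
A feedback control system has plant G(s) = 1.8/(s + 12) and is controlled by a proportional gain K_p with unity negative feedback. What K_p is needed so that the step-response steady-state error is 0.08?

K_p = 76.7

The loop is type 0, so e_ss(step) = 1/(1 + K_pos) with K_pos = K_p·G(0).
G(0) = 0.15. Require 1/(1 + K_p·0.15) = 0.08, so 1 + 0.15·K_p = 12.5.
K_p = (12.5 − 1)/0.15 = 76.7.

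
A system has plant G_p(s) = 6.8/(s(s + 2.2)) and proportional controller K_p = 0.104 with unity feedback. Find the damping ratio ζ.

1 + K_p·G_p(s) = 0 gives s² + 2.2s + 0.7072 = 0.
So ω_n² = 0.7072 ⇒ ω_n = 0.841 rad/s, and ζ = 2.2/(2ω_n) = 1.31.

ζ = 1.31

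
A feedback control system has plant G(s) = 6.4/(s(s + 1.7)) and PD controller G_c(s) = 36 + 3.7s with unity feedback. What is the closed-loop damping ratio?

Forward path: (36 + 3.7s)·6.4/(s(s+1.7)). The closed-loop characteristic equation is s² + (1.7 + 6.4·3.7)s + 6.4·36 = 0.
That is s² + 25.38s + 230.4 = 0, so ω_n = 15.18 rad/s and ζ = 25.38/(2·15.18) = 0.836.

ζ = 0.836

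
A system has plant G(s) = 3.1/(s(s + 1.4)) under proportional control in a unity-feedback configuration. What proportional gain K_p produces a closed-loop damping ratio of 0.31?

Closed-loop characteristic equation: s² + 1.4s + K_p·3.1 = 0.
So ω_n = √(3.1K_p) and 2ζω_n = 1.4, giving ζ = 1.4/(2√(3.1K_p)).
Setting ζ = 0.31: √(3.1K_p) = 1.4/(2·0.31) = 2.258, so K_p = 5.099/3.1 = 1.64.

K_p = 1.64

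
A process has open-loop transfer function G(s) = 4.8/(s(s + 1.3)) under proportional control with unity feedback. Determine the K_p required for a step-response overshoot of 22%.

From %OS = 100·exp(−πζ/√(1−ζ²)) = 22%, ζ = −ln(0.22)/√(π²+ln²(0.22)) = 0.4342.
Characteristic equation s² + 1.3s + 4.8K_p = 0 gives ζ = 1.3/(2√(4.8K_p)).
Setting ζ = 0.4342: √(4.8K_p) = 1.3/(2·0.4342) = 1.497, so K_p = 2.241/4.8 = 0.467.

K_p = 0.467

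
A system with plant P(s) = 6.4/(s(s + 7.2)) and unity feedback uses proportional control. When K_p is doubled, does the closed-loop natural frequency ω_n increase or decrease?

ω_n = √(6.4·K_p), which grows with K_p.

increase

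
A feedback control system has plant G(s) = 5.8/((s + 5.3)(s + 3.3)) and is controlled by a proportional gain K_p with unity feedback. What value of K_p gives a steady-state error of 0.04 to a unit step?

K_p = 72.4

For a type-0 loop with proportional control, e_ss = 1/(1 + K_p·G(0)).
G(0) = 0.3316. Require 1/(1 + K_p·0.3316) = 0.04, so 1 + 0.3316·K_p = 25.
K_p = (25 − 1)/0.3316 = 72.4.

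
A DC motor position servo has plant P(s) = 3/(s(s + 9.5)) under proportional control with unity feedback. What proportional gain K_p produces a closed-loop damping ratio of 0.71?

K_p = 14.9

Closed-loop characteristic equation: s² + 9.5s + K_p·3 = 0.
So ω_n = √(3K_p) and 2ζω_n = 9.5, giving ζ = 9.5/(2√(3K_p)).
Setting ζ = 0.71: √(3K_p) = 9.5/(2·0.71) = 6.69, so K_p = 44.76/3 = 14.9.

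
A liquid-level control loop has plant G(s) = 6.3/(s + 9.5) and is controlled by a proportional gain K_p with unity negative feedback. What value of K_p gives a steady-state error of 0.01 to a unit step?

K_p = 149

The loop is type 0, so e_ss(step) = 1/(1 + K_pos) with K_pos = K_p·G(0).
G(0) = 0.6632. Require 1/(1 + K_p·0.6632) = 0.01, so 1 + 0.6632·K_p = 100.
K_p = (100 − 1)/0.6632 = 149.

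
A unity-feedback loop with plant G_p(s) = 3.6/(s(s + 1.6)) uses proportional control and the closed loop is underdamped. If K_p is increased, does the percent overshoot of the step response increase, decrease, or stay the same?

increase

ζ = 1.6/(2√(3.6K_p)) decreases as K_p grows; lower damping means more overshoot.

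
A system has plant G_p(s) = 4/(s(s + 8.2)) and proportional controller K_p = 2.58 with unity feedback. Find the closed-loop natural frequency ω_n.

The closed-loop denominator is s(s+8.2) + 2.58·4 = s² + 8.2s + 10.32.
Matching s² + 2ζω_n s + ω_n²: ω_n = √10.32 = 3.212 rad/s and 2ζω_n = 8.2, so ζ = 8.2/(2·3.212) = 1.28.

ω_n = 3.21 rad/s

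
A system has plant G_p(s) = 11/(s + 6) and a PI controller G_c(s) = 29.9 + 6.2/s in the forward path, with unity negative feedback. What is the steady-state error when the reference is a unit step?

The open loop G_c(s)G_p(s) has a pole at the origin (type 1), so the static position error constant is infinite and e_ss = 1/(1+∞) = 0.

0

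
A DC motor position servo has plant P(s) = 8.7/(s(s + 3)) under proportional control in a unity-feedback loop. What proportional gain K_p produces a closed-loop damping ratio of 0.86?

K_p = 0.35

Closed-loop characteristic equation: s² + 3s + K_p·8.7 = 0.
So ω_n = √(8.7K_p) and 2ζω_n = 3, giving ζ = 3/(2√(8.7K_p)).
Setting ζ = 0.86: √(8.7K_p) = 3/(2·0.86) = 1.744, so K_p = 3.042/8.7 = 0.35.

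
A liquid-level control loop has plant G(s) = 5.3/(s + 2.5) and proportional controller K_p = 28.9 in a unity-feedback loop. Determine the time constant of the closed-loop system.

τ = 0.00642 s

Closed-loop transfer function: T(s) = K_p·G(s)/(1 + K_p·G(s)) = 153.2/(s + 2.5 + 153.2) = 153.2/(s + 155.7).
Time constant τ = 1/155.7 = 0.00642 s.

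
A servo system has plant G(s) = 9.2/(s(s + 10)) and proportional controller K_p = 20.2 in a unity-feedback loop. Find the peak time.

From 1 + K_pG(s) = 0: s² + 10s + 185.8 = 0 ⇒ ω_n = 13.63, ζ = 0.3668.
Damped frequency ω_d = ω_n√(1−ζ²) = 12.68 rad/s, so peak time T_p = π/ω_d = 0.248 s.

T_p = 0.248 s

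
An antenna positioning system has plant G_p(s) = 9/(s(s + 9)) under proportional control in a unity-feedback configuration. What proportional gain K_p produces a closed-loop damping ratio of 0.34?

K_p = 19.5

Closed-loop characteristic equation: s² + 9s + K_p·9 = 0.
So ω_n = √(9K_p) and 2ζω_n = 9, giving ζ = 9/(2√(9K_p)).
Setting ζ = 0.34: √(9K_p) = 9/(2·0.34) = 13.24, so K_p = 175.2/9 = 19.5.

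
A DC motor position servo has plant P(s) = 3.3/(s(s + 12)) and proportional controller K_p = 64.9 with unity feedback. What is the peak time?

T_p = 0.235 s

The closed-loop denominator s² + 12s + 214.2 gives ω_n = √214.2 = 14.63 and ζ = 12/(2ω_n) = 0.41.
Damped frequency ω_d = ω_n√(1−ζ²) = 13.35 rad/s, so peak time T_p = π/ω_d = 0.235 s.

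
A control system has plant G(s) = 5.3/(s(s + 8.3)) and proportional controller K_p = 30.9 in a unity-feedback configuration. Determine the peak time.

T_p = 0.26 s

The closed-loop denominator s² + 8.3s + 163.8 gives ω_n = √163.8 = 12.8 and ζ = 8.3/(2ω_n) = 0.3243.
Damped frequency ω_d = ω_n√(1−ζ²) = 12.11 rad/s, so peak time T_p = π/ω_d = 0.26 s.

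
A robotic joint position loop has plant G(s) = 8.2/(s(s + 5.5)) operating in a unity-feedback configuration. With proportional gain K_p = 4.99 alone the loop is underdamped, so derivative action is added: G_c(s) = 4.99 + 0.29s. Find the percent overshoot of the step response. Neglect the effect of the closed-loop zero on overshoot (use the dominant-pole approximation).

8.58%

Forward path: (4.99 + 0.29s)·8.2/(s(s+5.5)). The closed-loop characteristic equation is s² + (5.5 + 8.2·0.29)s + 8.2·4.99 = 0.
That is s² + 7.878s + 40.92 = 0, so ω_n = 6.397 rad/s and ζ = 7.878/(2·6.397) = 0.6158.
%OS = 100·exp(−πζ/√(1−ζ²)) = 8.58%.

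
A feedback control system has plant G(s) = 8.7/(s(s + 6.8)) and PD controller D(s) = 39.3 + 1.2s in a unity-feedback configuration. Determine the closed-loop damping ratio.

Forward path: (39.3 + 1.2s)·8.7/(s(s+6.8)). The closed-loop characteristic equation is s² + (6.8 + 8.7·1.2)s + 8.7·39.3 = 0.
That is s² + 17.24s + 341.9 = 0, so ω_n = 18.49 rad/s and ζ = 17.24/(2·18.49) = 0.4662.

ζ = 0.466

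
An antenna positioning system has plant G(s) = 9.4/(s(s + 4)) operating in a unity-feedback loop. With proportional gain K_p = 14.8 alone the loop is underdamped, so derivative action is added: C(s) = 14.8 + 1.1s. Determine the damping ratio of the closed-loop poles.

Forward path: (14.8 + 1.1s)·9.4/(s(s+4)). The closed-loop characteristic equation is s² + (4 + 9.4·1.1)s + 9.4·14.8 = 0.
That is s² + 14.34s + 139.1 = 0, so ω_n = 11.79 rad/s and ζ = 14.34/(2·11.79) = 0.6079.

ζ = 0.608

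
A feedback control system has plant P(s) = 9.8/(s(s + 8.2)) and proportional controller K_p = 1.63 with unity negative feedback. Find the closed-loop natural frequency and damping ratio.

ω_n = 4 rad/s, ζ = 1.03

The closed-loop denominator is s(s+8.2) + 1.63·9.8 = s² + 8.2s + 15.97.
So ω_n² = 15.97 ⇒ ω_n = 3.997 rad/s, and ζ = 8.2/(2ω_n) = 1.03.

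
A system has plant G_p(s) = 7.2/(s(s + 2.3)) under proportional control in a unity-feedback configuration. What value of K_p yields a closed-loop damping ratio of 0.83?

K_p = 0.267

Closed-loop characteristic equation: s² + 2.3s + K_p·7.2 = 0.
So ω_n = √(7.2K_p) and 2ζω_n = 2.3, giving ζ = 2.3/(2√(7.2K_p)).
Setting ζ = 0.83: √(7.2K_p) = 2.3/(2·0.83) = 1.386, so K_p = 1.92/7.2 = 0.267.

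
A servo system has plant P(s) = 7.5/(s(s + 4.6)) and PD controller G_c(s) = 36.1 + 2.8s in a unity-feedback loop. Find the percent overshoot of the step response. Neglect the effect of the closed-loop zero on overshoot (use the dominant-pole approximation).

2.05%

Forward path: (36.1 + 2.8s)·7.5/(s(s+4.6)). The closed-loop characteristic equation is s² + (4.6 + 7.5·2.8)s + 7.5·36.1 = 0.
That is s² + 25.6s + 270.8 = 0, so ω_n = 16.45 rad/s and ζ = 25.6/(2·16.45) = 0.7779.
%OS = 100·exp(−πζ/√(1−ζ²)) = 2.05%.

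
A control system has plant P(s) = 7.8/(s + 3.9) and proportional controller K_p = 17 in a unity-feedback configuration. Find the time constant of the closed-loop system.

τ = 0.00733 s

Closed-loop transfer function: T(s) = K_p·P(s)/(1 + K_p·P(s)) = 132.6/(s + 3.9 + 132.6) = 132.6/(s + 136.5).
Time constant τ = 1/136.5 = 0.00733 s.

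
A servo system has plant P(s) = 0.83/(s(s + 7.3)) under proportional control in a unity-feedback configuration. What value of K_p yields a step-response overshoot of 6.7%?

K_p = 37.7

From %OS = 100·exp(−πζ/√(1−ζ²)) = 6.7%, ζ = −ln(0.067)/√(π²+ln²(0.067)) = 0.6522.
Characteristic equation s² + 7.3s + 0.83K_p = 0 gives ζ = 7.3/(2√(0.83K_p)).
Setting ζ = 0.6522: √(0.83K_p) = 7.3/(2·0.6522) = 5.596, so K_p = 31.32/0.83 = 37.7.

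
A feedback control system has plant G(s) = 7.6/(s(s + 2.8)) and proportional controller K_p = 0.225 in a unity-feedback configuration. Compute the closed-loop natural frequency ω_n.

1 + K_p·G(s) = 0 gives s² + 2.8s + 1.71 = 0.
Matching s² + 2ζω_n s + ω_n²: ω_n = √1.71 = 1.308 rad/s and 2ζω_n = 2.8, so ζ = 2.8/(2·1.308) = 1.07.

ω_n = 1.31 rad/s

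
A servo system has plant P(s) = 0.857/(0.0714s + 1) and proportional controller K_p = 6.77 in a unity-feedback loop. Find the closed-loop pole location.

Closed loop: T(s) = K_p·P/(1+K_p·P) = 5.802/(0.0714s + 1 + 5.802), with pole at s = −(1 + 5.802)/0.0714 = −95.26.

s = -95.26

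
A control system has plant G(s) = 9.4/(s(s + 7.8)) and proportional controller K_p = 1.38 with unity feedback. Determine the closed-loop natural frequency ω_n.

1 + K_p·G(s) = 0 gives s² + 7.8s + 12.97 = 0.
So ω_n² = 12.97 ⇒ ω_n = 3.602 rad/s, and ζ = 7.8/(2ω_n) = 1.08.

ω_n = 3.6 rad/s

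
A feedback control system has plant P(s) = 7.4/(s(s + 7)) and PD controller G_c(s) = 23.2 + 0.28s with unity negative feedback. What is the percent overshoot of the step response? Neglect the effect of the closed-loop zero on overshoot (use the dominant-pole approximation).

31.4%

Forward path: (23.2 + 0.28s)·7.4/(s(s+7)). The closed-loop characteristic equation is s² + (7 + 7.4·0.28)s + 7.4·23.2 = 0.
That is s² + 9.072s + 171.7 = 0, so ω_n = 13.1 rad/s and ζ = 9.072/(2·13.1) = 0.3462.
%OS = 100·exp(−πζ/√(1−ζ²)) = 31.4%.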